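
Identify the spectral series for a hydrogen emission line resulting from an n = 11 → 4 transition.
Brackett series

The spectral series in hydrogen are named based on the final (lower) energy level:
- Lyman series: n_final = 1 (ultraviolet)
- Balmer series: n_final = 2 (visible/near-UV)
- Paschen series: n_final = 3 (infrared)
- Brackett series: n_final = 4 (infrared)
- Pfund series: n_final = 5 (far infrared)

Since this transition ends at n = 4, it belongs to the Brackett series.

For reference, this 11 → 4 line has photon energy
ΔE = 13.6057 eV × (1/4² - 1/11²) = 0.73791244835 eV,
corresponding to wavelength λ = hc/ΔE = 1239.84 eV·nm / 0.73791244835 eV = 1680.19933 nm in the infrared region.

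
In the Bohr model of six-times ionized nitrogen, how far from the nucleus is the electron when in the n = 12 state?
1.0886 nm (or 10.8859 Å)

The Bohr radius formula is:
r_n = n² a₀ / Z

where a₀ = 0.0529177 nm is the Bohr radius.

For N⁶⁺ (Z = 7) at n = 12:
r_12 = 12² × 0.0529177 nm / 7
r_12 = 144 × 0.0529177 nm / 7
r_12 = 7.62015 nm / 7
r_12 = 1.0886 nm

The electron orbits at approximately 1.0886 nm from the nucleus.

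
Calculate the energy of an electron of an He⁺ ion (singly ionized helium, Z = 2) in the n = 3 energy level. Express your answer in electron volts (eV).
-6.0470 eV

The energy levels of a hydrogen-like atom are given by:
E_n = -13.6057 Z² / n² eV  (with Z = 2 for He⁺)

For n = 3:
E_3 = -13.6057 × 2² / 3²
E_3 = -13.6057 × 4 / 9
E_3 = -6.0470 eV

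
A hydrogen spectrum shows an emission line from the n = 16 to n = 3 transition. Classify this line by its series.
Paschen series

The spectral series in hydrogen are named based on the final (lower) energy level:
- Lyman series: n_final = 1 (ultraviolet)
- Balmer series: n_final = 2 (visible/near-UV)
- Paschen series: n_final = 3 (infrared)
- Brackett series: n_final = 4 (infrared)
- Pfund series: n_final = 5 (far infrared)

Since this transition ends at n = 3, it belongs to the Paschen series.

For reference, this 16 → 3 line has photon energy
ΔE = 13.6057 eV × (1/3² - 1/16²) = 1.4585971788 eV,
corresponding to wavelength λ = hc/ΔE = 1239.84 eV·nm / 1.4585971788 eV = 850.022212 nm in the infrared region.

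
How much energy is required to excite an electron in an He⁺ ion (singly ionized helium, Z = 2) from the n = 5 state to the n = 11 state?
1.727 eV

The energy levels of a hydrogen-like atom are E_n = -13.6057 Z² eV / n².

Energy at n = 5: E_5 = -13.6057 × 2² / 5² = -2.176912 eV
Energy at n = 11: E_11 = -13.6057 × 2² / 11² = -0.449775 eV

The excitation energy is the difference:
ΔE = E_11 - E_5
ΔE = -0.449775 - (-2.176912)
ΔE = 1.727 eV

Since this is positive, energy must be absorbed (photon absorption).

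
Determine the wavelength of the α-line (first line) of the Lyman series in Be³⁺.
7.59 nm

The longest wavelength corresponds to the smallest energy transition in the series.
The Lyman series has all transitions ending at n_f = 1.

For Be³⁺ (Z = 4), the first line (α-line) is the jump from n = 2 to n = 1:
E_2 = -13.6057 × 4² / 2² = -54.4228 eV
E_1 = -13.6057 × 4² / 1² = -217.6912 eV
ΔE = E_2 - E_1 = 163.2684 eV

λ = hc/E = 1239.84 eV·nm / 163.2684 eV
λ = 7.59 nm

This is the α-line of the Lyman series in Be³⁺.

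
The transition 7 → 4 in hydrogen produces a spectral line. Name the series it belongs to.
Brackett series

The spectral series in hydrogen are named based on the final (lower) energy level:
- Lyman series: n_final = 1 (ultraviolet)
- Balmer series: n_final = 2 (visible/near-UV)
- Paschen series: n_final = 3 (infrared)
- Brackett series: n_final = 4 (infrared)
- Pfund series: n_final = 5 (far infrared)

Since this transition ends at n = 4, it belongs to the Brackett series.

For reference, this 7 → 4 line has photon energy
ΔE = 13.6057 eV × (1/4² - 1/7²) = 0.57268890306 eV,
corresponding to wavelength λ = hc/ΔE = 1239.84 eV·nm / 0.57268890306 eV = 2164.94504 nm in the infrared region.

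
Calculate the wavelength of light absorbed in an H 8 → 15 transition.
8150.4459 nm

First, find the transition energy using E_n = -13.6057 / n² eV:
E_8 = -13.6057 / 8² = -0.2125890625 eV
E_15 = -13.6057 / 15² = -0.0604697778 eV

Photon energy: |ΔE| = |E_15 - E_8| = 0.1521192847 eV

Convert to wavelength using E = hc/λ with hc = 1239.84 eV·nm:
λ = hc/E = 1239.84 eV·nm / 0.1521192847 eV
λ = 8150.4459 nm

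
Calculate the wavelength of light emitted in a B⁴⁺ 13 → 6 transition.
166.7410 nm

First, find the transition energy using E_n = -13.6057 Z² / n² eV:
E_13 = -13.6057 × 5² / 13² = -2.01267751 eV
E_6 = -13.6057 × 5² / 6² = -9.44840278 eV

Photon energy: |ΔE| = |E_6 - E_13| = 7.43572527 eV

Convert to wavelength using E = hc/λ with hc = 1239.84 eV·nm:
λ = hc/E = 1239.84 eV·nm / 7.43572527 eV
λ = 166.7410 nm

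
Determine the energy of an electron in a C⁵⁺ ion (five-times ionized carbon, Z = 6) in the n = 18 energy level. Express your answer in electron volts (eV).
-1.51174 eV

The energy levels of a hydrogen-like atom are given by:
E_n = -13.6057 Z² / n² eV  (with Z = 6 for C⁵⁺)

For n = 18:
E_18 = -13.6057 × 6² / 18²
E_18 = -13.6057 × 36 / 324
E_18 = -1.51174 eV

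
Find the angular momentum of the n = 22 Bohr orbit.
2.32006e-33 J·s (or 22ℏ)

In the Bohr model, angular momentum is quantized:
L = nℏ

where ℏ = h/(2π) = 1.0545718e-34 J·s

For n = 22:
L = 22 × 1.0545718e-34 J·s
L = 2.32006e-33 J·s

This can also be written as L = 22ℏ.
The angular momentum is an integer multiple of the reduced Planck constant.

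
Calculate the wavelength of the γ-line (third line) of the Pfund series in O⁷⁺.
58.414432 nm

The lines of a series are numbered from the longest wavelength (smallest ΔE) outward; the third line is the transition from n = n_f + 3 to n_f.
The Pfund series has all transitions ending at n_f = 5.

For O⁷⁺ (Z = 8), the third line (γ-line) is the jump from n = 8 to n = 5:
E_8 = -13.6057 × 8² / 8² = -13.60570000 eV
E_5 = -13.6057 × 8² / 5² = -34.83059200 eV
ΔE = E_8 - E_5 = 21.22489200 eV

λ = hc/E = 1239.84 eV·nm / 21.22489200 eV
λ = 58.414432 nm

This is the γ-line of the Pfund series in O⁷⁺.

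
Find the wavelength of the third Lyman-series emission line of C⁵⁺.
2.7000 nm

The lines of a series are numbered from the longest wavelength (smallest ΔE) outward; the third line is the transition from n = n_f + 3 to n_f.
The Lyman series has all transitions ending at n_f = 1.

For C⁵⁺ (Z = 6), the third line (γ-line) is the jump from n = 4 to n = 1:
E_4 = -13.6057 × 6² / 4² = -30.612825 eV
E_1 = -13.6057 × 6² / 1² = -489.805200 eV
ΔE = E_4 - E_1 = 459.192375 eV

λ = hc/E = 1239.84 eV·nm / 459.192375 eV
λ = 2.7000 nm

This is the γ-line of the Lyman series in C⁵⁺.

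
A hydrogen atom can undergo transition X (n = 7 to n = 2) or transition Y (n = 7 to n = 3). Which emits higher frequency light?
7 → 2

Calculate the energy for each transition:

Transition 7 → 2:
ΔE₁ = |E_2 - E_7| = |-13.6057/2² - (-13.6057/7²)|
ΔE₁ = |-3.4014250000 - (-0.2776673469)| = 3.1237577 eV

Transition 7 → 3:
ΔE₂ = |E_3 - E_7| = |-13.6057/3² - (-13.6057/7²)|
ΔE₂ = |-1.5117444444 - (-0.2776673469)| = 1.2340771 eV

Since 3.1237577 eV > 1.2340771 eV, the transition 7 → 2 emits the more energetic photon.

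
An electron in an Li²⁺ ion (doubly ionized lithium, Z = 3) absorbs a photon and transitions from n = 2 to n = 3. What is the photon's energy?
17.007125 eV

The energy levels of a hydrogen-like atom are E_n = -13.6057 Z² eV / n².

Energy at n = 2: E_2 = -13.6057 × 3² / 2² = -30.612825000 eV
Energy at n = 3: E_3 = -13.6057 × 3² / 3² = -13.605700000 eV

The excitation energy is the difference:
ΔE = E_3 - E_2
ΔE = -13.605700000 - (-30.612825000)
ΔE = 17.007125 eV

Since this is positive, energy must be absorbed (photon absorption).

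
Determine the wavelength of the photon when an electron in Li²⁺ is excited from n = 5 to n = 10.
337.5056 nm

First, find the transition energy using E_n = -13.6057 Z² / n² eV:
E_5 = -13.6057 × 3² / 5² = -4.89805200 eV
E_10 = -13.6057 × 3² / 10² = -1.22451300 eV

Photon energy: |ΔE| = |E_10 - E_5| = 3.67353900 eV

Convert to wavelength using E = hc/λ with hc = 1239.84 eV·nm:
λ = hc/E = 1239.84 eV·nm / 3.67353900 eV
λ = 337.5056 nm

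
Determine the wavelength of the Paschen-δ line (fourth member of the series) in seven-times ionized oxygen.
15.70 nm

The lines of a series are numbered from the longest wavelength (smallest ΔE) outward; the fourth line is the transition from n = n_f + 4 to n_f.
The Paschen series has all transitions ending at n_f = 3.

For O⁷⁺ (Z = 8), the fourth line (δ-line) is the jump from n = 7 to n = 3:
E_7 = -13.6057 × 8² / 7² = -17.7707 eV
E_3 = -13.6057 × 8² / 3² = -96.7516 eV
ΔE = E_7 - E_3 = 78.9809 eV

λ = hc/E = 1239.84 eV·nm / 78.9809 eV
λ = 15.70 nm

This is the δ-line of the Paschen series in O⁷⁺.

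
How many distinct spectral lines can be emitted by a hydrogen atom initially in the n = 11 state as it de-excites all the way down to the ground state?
55

The electron can occupy levels n = 1, 2, ..., 11 during de-excitation — that is m = 11 - 1 + 1 = 11 distinct levels.

The number of distinct spectral lines equals the number of ways to choose 2 of these m levels (each pair gives one possible emission transition):

Number of lines = m(m-1)/2 = 11×10/2 = 55

These correspond to all possible transitions between the 11 levels:
11 → 10, 11 → 9, 11 → 8, 11 → 7, 11 → 6, 11 → 5, 11 → 4, 11 → 3...

Each transition produces a photon with a unique energy (and thus wavelength). This count does not depend on Z.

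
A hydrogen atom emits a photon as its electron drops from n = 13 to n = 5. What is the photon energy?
0.4637 eV

The energy levels are E_n = -13.6057 eV / n².

Energy at n = 13: E_13 = -13.6057 / 13² = -0.0805071 eV
Energy at n = 5: E_5 = -13.6057 / 5² = -0.5442280 eV

For emission (electron falling to lower state), the photon energy is:
E_photon = E_13 - E_5 = |-0.0805071 - (-0.5442280)|
E_photon = 0.4637 eV

This energy is carried away by the emitted photon.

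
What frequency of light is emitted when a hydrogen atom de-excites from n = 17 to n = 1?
3.278e+15 Hz

First, find the transition energy:
E_17 = -13.6057 / 17² = -0.04708 eV
E_1 = -13.6057 / 1² = -13.60570 eV
|ΔE| = |E_1 - E_17| = 13.55862 eV

Convert to Joules: E = 13.55862 eV × (1.602177 × 10⁻¹⁹ J/eV) = 2.17233e-18 J

Using E = hf:
f = E/h = 2.17233e-18 J / (6.62607 × 10⁻³⁴ J·s)
f = 3.278e+15 Hz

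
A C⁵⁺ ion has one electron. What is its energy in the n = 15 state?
-2.17691 eV

For hydrogen-like ions, the energy levels scale with Z²:
E_n = -13.6057 Z² / n² eV

For C⁵⁺ (Z = 6) at n = 15:
E_15 = -13.6057 × 6² / 15²
E_15 = -13.6057 × 36 / 225
E_15 = -489.8052 / 225
E_15 = -2.17691 eV

The energy is 36 times more negative than hydrogen at the same n due to the stronger nuclear charge.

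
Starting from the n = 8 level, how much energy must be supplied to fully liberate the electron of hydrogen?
0.212589 eV

The ionization energy is the energy needed to remove the electron completely (n → ∞).

For hydrogen, E_n = -13.6057 eV / n².

At n = 8: E_8 = -13.6057 / 8² = -0.212589063 eV
At n = ∞: E_∞ = 0 eV

Ionization energy = E_∞ - E_8 = 0 - (-0.212589063) = 0.212589063 eV
Ionization energy ≈ 0.212589 eV

This is also called the binding energy of the electron in state n = 8.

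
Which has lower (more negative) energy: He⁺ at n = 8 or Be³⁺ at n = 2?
Be³⁺ at n = 2 (E = -54.42280 eV)

Using E_n = -13.6057 Z² / n² eV:

He⁺ (Z = 2) at n = 8:
E = -13.6057 × 2² / 8² = -13.6057 × 4 / 64 = -0.85035625 eV

Be³⁺ (Z = 4) at n = 2:
E = -13.6057 × 4² / 2² = -13.6057 × 16 / 4 = -54.42280000 eV

Since -54.42280000 eV < -0.85035625 eV,
Be³⁺ at n = 2 is more tightly bound (requires more energy to ionize).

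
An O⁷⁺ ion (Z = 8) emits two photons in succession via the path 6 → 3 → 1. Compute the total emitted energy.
846.577 eV

The energy levels of O⁷⁺ are E_n = -13.6057 × 8² / n² eV.

First transition (6 → 3):
ΔE₁ = |E_3 - E_6|
ΔE₁ = |-96.751644444 - (-24.187911111)| = 72.563733 eV

Second transition (3 → 1):
ΔE₂ = |E_1 - E_3|
ΔE₂ = |-870.764800000 - (-96.751644444)| = 774.013156 eV

Total energy released:
E_total = ΔE₁ + ΔE₂ = 72.563733 + 774.013156 = 846.577 eV

Note: This equals the direct transition 6 → 1: 846.577 eV ✓
Energy is conserved regardless of the path taken.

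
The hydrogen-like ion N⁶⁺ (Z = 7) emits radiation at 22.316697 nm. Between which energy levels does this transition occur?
n = 6 → n = 3

First, find the photon energy from the wavelength (hc = 1239.84 eV·nm):
E = hc/λ = 1239.84 eV·nm / 22.316697 nm = 55.556609 eV

The energy levels of N⁶⁺ satisfy E_n = -13.6057 × 7² / n² eV, so an emission n_i → n_f releases
ΔE = 13.6057 × 7² × (1/n_f² − 1/n_i²) eV.

Setting ΔE equal to the photon energy:
1/n_f² − 1/n_i² = 55.556609 / (13.6057 × 7²) = 0.083333334

Since 1/n_i² must be positive, we need 1/n_f² > 0.083333334, i.e. n_f ≤ 3. For each allowed n_f, solve n_i = (1/n_f² − 0.083333334)^(−1/2) and check whether it is a whole number:
  n_f = 1: 1/n_i² = 1.000000000 − 0.083333334 = 0.916666666 → n_i = 1.044  (not an integer) ✗
  n_f = 2: 1/n_i² = 0.250000000 − 0.083333334 = 0.166666666 → n_i = 2.449  (not an integer) ✗
  n_f = 3: 1/n_i² = 0.111111111 − 0.083333334 = 0.027777777 → n_i = 6.000  → integer, n_i = 6 ✓

Only n_f = 3 gives an integer upper level, n_i = 6.

The transition is from n = 6 to n = 3 (emission).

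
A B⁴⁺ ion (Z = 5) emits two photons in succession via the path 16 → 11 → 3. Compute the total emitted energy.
36.464929 eV

The energy levels of B⁴⁺ are E_n = -13.6057 × 5² / n² eV.

First transition (16 → 11):
ΔE₁ = |E_11 - E_16|
ΔE₁ = |-2.811095041322 - (-1.328681640625)| = 1.482413401 eV

Second transition (11 → 3):
ΔE₂ = |E_3 - E_11|
ΔE₂ = |-37.793611111111 - (-2.811095041322)| = 34.982516070 eV

Total energy released:
E_total = ΔE₁ + ΔE₂ = 1.482413401 + 34.982516070 = 36.464929 eV

Note: This equals the direct transition 16 → 3: 36.464929 eV ✓
Energy is conserved regardless of the path taken.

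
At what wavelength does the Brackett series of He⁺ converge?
364.506053 nm

The series limit corresponds to the transition from n = ∞ to n = 4.
This is the highest energy (shortest wavelength) transition in the Brackett series.

E_∞ = 0 eV
E_4 = -13.6057 × 2² / 4² = -3.4014250000 eV

Energy at series limit:
ΔE = E_∞ - E_4 = 0 - (-3.4014250000) = 3.4014250000 eV
λ = hc/E = 1239.84 eV·nm / 3.4014250000 eV = 364.506053 nm

This energy equals the ionization energy from the n = 4 state of He⁺.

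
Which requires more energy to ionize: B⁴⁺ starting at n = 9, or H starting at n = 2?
B⁴⁺ at n = 9 (E = -4.19929 eV)

Using E_n = -13.6057 Z² / n² eV:

B⁴⁺ (Z = 5) at n = 9:
E = -13.6057 × 5² / 9² = -13.6057 × 25 / 81 = -4.19929012 eV

H (Z = 1) at n = 2:
E = -13.6057 × 1² / 2² = -13.6057 × 1 / 4 = -3.40142500 eV

Since -4.19929012 eV < -3.40142500 eV,
B⁴⁺ at n = 9 is more tightly bound (requires more energy to ionize).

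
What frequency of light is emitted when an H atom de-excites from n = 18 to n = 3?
3.5538e+14 Hz

First, find the transition energy:
E_18 = -13.6057 / 18² = -0.0419929 eV
E_3 = -13.6057 / 3² = -1.5117444 eV
|ΔE| = |E_3 - E_18| = 1.4697515 eV

Convert to Joules: E = 1.4697515 eV × (1.602177 × 10⁻¹⁹ J/eV) = 2.354802e-19 J

Using E = hf:
f = E/h = 2.354802e-19 J / (6.62607 × 10⁻³⁴ J·s)
f = 3.5538e+14 Hz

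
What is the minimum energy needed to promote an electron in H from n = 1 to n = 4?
12.75534 eV

The energy levels of a hydrogen-like atom are E_n = -13.6057 eV / n².

Energy at n = 1: E_1 = -13.6057 / 1² = -13.60570000 eV
Energy at n = 4: E_4 = -13.6057 / 4² = -0.85035625 eV

The excitation energy is the difference:
ΔE = E_4 - E_1
ΔE = -0.85035625 - (-13.60570000)
ΔE = 12.75534 eV

Since this is positive, energy must be absorbed (photon absorption).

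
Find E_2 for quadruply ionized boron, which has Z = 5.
-85.03563 eV

For hydrogen-like ions, the energy levels scale with Z²:
E_n = -13.6057 Z² / n² eV

For B⁴⁺ (Z = 5) at n = 2:
E_2 = -13.6057 × 5² / 2²
E_2 = -13.6057 × 25 / 4
E_2 = -340.1425 / 4
E_2 = -85.03563 eV

The energy is 25 times more negative than hydrogen at the same n due to the stronger nuclear charge.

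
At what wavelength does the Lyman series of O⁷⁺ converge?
1.42385 nm

The series limit corresponds to the transition from n = ∞ to n = 1.
This is the highest energy (shortest wavelength) transition in the Lyman series.

E_∞ = 0 eV
E_1 = -13.6057 × 8² / 1² = -870.7648000 eV

Energy at series limit:
ΔE = E_∞ - E_1 = 0 - (-870.7648000) = 870.7648000 eV
λ = hc/E = 1239.84 eV·nm / 870.7648000 eV = 1.42385 nm

This energy equals the ionization energy from the n = 1 state of O⁷⁺.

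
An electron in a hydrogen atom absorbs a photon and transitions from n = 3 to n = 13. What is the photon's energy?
1.43 eV

The energy levels of a hydrogen-like atom are E_n = -13.6057 eV / n².

Energy at n = 3: E_3 = -13.6057 / 3² = -1.51174 eV
Energy at n = 13: E_13 = -13.6057 / 13² = -0.08051 eV

The excitation energy is the difference:
ΔE = E_13 - E_3
ΔE = -0.08051 - (-1.51174)
ΔE = 1.43 eV

Since this is positive, energy must be absorbed (photon absorption).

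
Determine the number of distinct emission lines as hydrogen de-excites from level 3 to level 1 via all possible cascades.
3

The electron can occupy levels n = 1, 2, ..., 3 during de-excitation — that is m = 3 - 1 + 1 = 3 distinct levels.

The number of distinct spectral lines equals the number of ways to choose 2 of these m levels (each pair gives one possible emission transition):

Number of lines = m(m-1)/2 = 3×2/2 = 3

These correspond to all possible transitions between the 3 levels:
3 → 2, 3 → 1, 2 → 1

Each transition produces a photon with a unique energy (and thus wavelength). This count does not depend on Z.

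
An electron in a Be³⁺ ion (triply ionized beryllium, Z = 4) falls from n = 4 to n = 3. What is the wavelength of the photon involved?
117.1627 nm

First, find the transition energy using E_n = -13.6057 Z² / n² eV:
E_4 = -13.6057 × 4² / 4² = -13.6057000 eV
E_3 = -13.6057 × 4² / 3² = -24.1879111 eV

Photon energy: |ΔE| = |E_3 - E_4| = 10.5822111 eV

Convert to wavelength using E = hc/λ with hc = 1239.84 eV·nm:
λ = hc/E = 1239.84 eV·nm / 10.5822111 eV
λ = 117.1627 nm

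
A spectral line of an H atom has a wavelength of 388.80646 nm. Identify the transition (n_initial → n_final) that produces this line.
n = 8 → n = 2

First, find the photon energy from the wavelength (hc = 1239.84 eV·nm):
E = hc/λ = 1239.84 eV·nm / 388.80646 nm = 3.1888359 eV

The energy levels of hydrogen satisfy E_n = -13.6057 / n² eV, so an emission n_i → n_f releases
ΔE = 13.6057 × (1/n_f² − 1/n_i²) eV.

Setting ΔE equal to the photon energy:
1/n_f² − 1/n_i² = 3.1888359 / 13.6057 = 0.23437500

Since 1/n_i² must be positive, we need 1/n_f² > 0.23437500, i.e. n_f ≤ 2. For each allowed n_f, solve n_i = (1/n_f² − 0.23437500)^(−1/2) and check whether it is a whole number:
  n_f = 1: 1/n_i² = 1.00000000 − 0.23437500 = 0.76562500 → n_i = 1.143  (not an integer) ✗
  n_f = 2: 1/n_i² = 0.25000000 − 0.23437500 = 0.01562500 → n_i = 8.000  → integer, n_i = 8 ✓

Only n_f = 2 gives an integer upper level, n_i = 8.

The transition is from n = 8 to n = 2 (emission).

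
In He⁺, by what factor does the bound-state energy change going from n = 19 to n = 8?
5.640625

Using E_n = -13.6057 Z² / n² eV with Z = 2:

E_8 = -13.6057 × 2² / 8² = -54.4228 / 64 = -0.8503562500 eV
E_19 = -13.6057 × 2² / 19² = -54.4228 / 361 = -0.1507556787 eV

The ratio is:
E_8/E_19 = (-0.8503562500) / (-0.1507556787)
E_8/E_19 = (-54.4228/64) / (-54.4228/361)
E_8/E_19 = 361/64
E_8/E_19 = 5.640625
(Note: the Z² factors cancel in the ratio.)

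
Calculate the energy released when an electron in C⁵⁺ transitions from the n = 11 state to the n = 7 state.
5.9480 eV

The energy levels are E_n = -13.6057 Z² eV / n².

Energy at n = 11: E_11 = -13.6057 × 6² / 11² = -4.0479769 eV
Energy at n = 7: E_7 = -13.6057 × 6² / 7² = -9.9960245 eV

For emission (electron falling to lower state), the photon energy is:
E_photon = E_11 - E_7 = |-4.0479769 - (-9.9960245)|
E_photon = 5.9480 eV

This energy is carried away by the emitted photon.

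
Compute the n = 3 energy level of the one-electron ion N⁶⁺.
-74.0755 eV

For hydrogen-like ions, the energy levels scale with Z²:
E_n = -13.6057 Z² / n² eV

For N⁶⁺ (Z = 7) at n = 3:
E_3 = -13.6057 × 7² / 3²
E_3 = -13.6057 × 49 / 9
E_3 = -666.6793 / 9
E_3 = -74.0755 eV

The energy is 49 times more negative than hydrogen at the same n due to the stronger nuclear charge.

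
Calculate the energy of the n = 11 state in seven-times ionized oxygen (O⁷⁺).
-7.1964 eV

For hydrogen-like ions, the energy levels scale with Z²:
E_n = -13.6057 Z² / n² eV

For O⁷⁺ (Z = 8) at n = 11:
E_11 = -13.6057 × 8² / 11²
E_11 = -13.6057 × 64 / 121
E_11 = -870.7648 / 121
E_11 = -7.1964 eV

The energy is 64 times more negative than hydrogen at the same n due to the stronger nuclear charge.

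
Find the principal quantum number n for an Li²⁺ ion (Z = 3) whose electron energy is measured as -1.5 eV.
n = 9

The exact energy levels follow E_n = -13.6057 Z² / n² eV with Z = 3.

The measured value (-1.5 eV) is reported to only 2 significant figures, so we must test candidate n values and see which one matches to that precision.

Candidate energies:
  n = 7:  E = -13.6057 × 3² / 7² = -2.499006 eV
  n = 8:  E = -13.6057 × 3² / 8² = -1.913302 eV
  n = 9:  E = -13.6057 × 3² / 9² = -1.511744 eV  ← matches
  n = 10:  E = -13.6057 × 3² / 10² = -1.224513 eV
  n = 11:  E = -13.6057 × 3² / 11² = -1.011994 eV

Checking against the measurement of -1.5 eV (2 sig figs), only n = 9 agrees:
E_9 = -1.511744 eV, which rounds to -1.5 eV ✓

Therefore n = 9.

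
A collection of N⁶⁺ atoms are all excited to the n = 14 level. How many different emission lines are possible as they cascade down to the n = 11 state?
6

The electron can occupy levels n = 11, 12, ..., 14 during de-excitation — that is m = 14 - 11 + 1 = 4 distinct levels.

The number of distinct spectral lines equals the number of ways to choose 2 of these m levels (each pair gives one possible emission transition):

Number of lines = m(m-1)/2 = 4×3/2 = 6

These correspond to all possible transitions between the 4 levels:
14 → 13, 14 → 12, 14 → 11, 13 → 12, 13 → 11, 12 → 11

Each transition produces a photon with a unique energy (and thus wavelength). This count does not depend on Z.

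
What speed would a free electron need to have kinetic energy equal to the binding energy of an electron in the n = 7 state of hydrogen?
3.13e+05 m/s (or 0.10425% of c)

The binding energy at n = 7 for hydrogen is:
E_7 = -13.6057/7² = -0.2776673 eV
|E_7| = 0.2776673 eV

Convert to Joules:
KE = 0.2776673 eV × (1.602177 × 10⁻¹⁹ J/eV) = 4.4487e-20 J

Using KE = ½mv²:
v = √(2·KE/m_e)
v = √(2 × 4.4487e-20 J / 9.10938 × 10⁻³¹ kg)
v = 3.13e+05 m/s

This is approximately 0.10425% the speed of light.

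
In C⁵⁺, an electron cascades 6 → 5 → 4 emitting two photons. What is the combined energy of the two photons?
17.0071 eV

The energy levels of C⁵⁺ are E_n = -13.6057 × 6² / n² eV.

First transition (6 → 5):
ΔE₁ = |E_5 - E_6|
ΔE₁ = |-19.5922080000 - (-13.6057000000)| = 5.9865080 eV

Second transition (5 → 4):
ΔE₂ = |E_4 - E_5|
ΔE₂ = |-30.6128250000 - (-19.5922080000)| = 11.0206170 eV

Total energy released:
E_total = ΔE₁ + ΔE₂ = 5.9865080 + 11.0206170 = 17.0071 eV

Note: This equals the direct transition 6 → 4: 17.0071 eV ✓
Energy is conserved regardless of the path taken.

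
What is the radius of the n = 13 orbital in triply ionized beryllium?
2.2358 nm (or 22.3577 Å)

The Bohr radius formula is:
r_n = n² a₀ / Z

where a₀ = 0.0529177 nm is the Bohr radius.

For Be³⁺ (Z = 4) at n = 13:
r_13 = 13² × 0.0529177 nm / 4
r_13 = 169 × 0.0529177 nm / 4
r_13 = 8.94309 nm / 4
r_13 = 2.2358 nm

The electron orbits at approximately 2.2358 nm from the nucleus.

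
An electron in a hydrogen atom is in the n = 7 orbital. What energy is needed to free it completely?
0.277667 eV

The ionization energy is the energy needed to remove the electron completely (n → ∞).

For hydrogen, E_n = -13.6057 eV / n².

At n = 7: E_7 = -13.6057 / 7² = -0.277667347 eV
At n = ∞: E_∞ = 0 eV

Ionization energy = E_∞ - E_7 = 0 - (-0.277667347) = 0.277667347 eV
Ionization energy ≈ 0.277667 eV

This is also called the binding energy of the electron in state n = 7.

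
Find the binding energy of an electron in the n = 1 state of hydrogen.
13.61 eV

The ionization energy is the energy needed to remove the electron completely (n → ∞).

For hydrogen, E_n = -13.6057 eV / n².

At n = 1: E_1 = -13.6057 / 1² = -13.60570 eV
At n = ∞: E_∞ = 0 eV

Ionization energy = E_∞ - E_1 = 0 - (-13.60570) = 13.60570 eV
Ionization energy ≈ 13.61 eV

This is also called the binding energy of the electron in state n = 1.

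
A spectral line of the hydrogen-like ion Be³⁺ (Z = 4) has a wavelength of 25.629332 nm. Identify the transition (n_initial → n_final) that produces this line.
n = 6 → n = 2

First, find the photon energy from the wavelength (hc = 1239.84 eV·nm):
E = hc/λ = 1239.84 eV·nm / 25.629332 nm = 48.375822 eV

The energy levels of Be³⁺ satisfy E_n = -13.6057 × 4² / n² eV, so an emission n_i → n_f releases
ΔE = 13.6057 × 4² × (1/n_f² − 1/n_i²) eV.

Setting ΔE equal to the photon energy:
1/n_f² − 1/n_i² = 48.375822 / (13.6057 × 4²) = 0.22222222

Since 1/n_i² must be positive, we need 1/n_f² > 0.22222222, i.e. n_f ≤ 2. For each allowed n_f, solve n_i = (1/n_f² − 0.22222222)^(−1/2) and check whether it is a whole number:
  n_f = 1: 1/n_i² = 1.00000000 − 0.22222222 = 0.77777778 → n_i = 1.134  (not an integer) ✗
  n_f = 2: 1/n_i² = 0.25000000 − 0.22222222 = 0.02777778 → n_i = 6.000  → integer, n_i = 6 ✓

Only n_f = 2 gives an integer upper level, n_i = 6.

The transition is from n = 6 to n = 2 (emission).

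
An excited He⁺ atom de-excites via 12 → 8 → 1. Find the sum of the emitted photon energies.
54.0449 eV

The energy levels of He⁺ are E_n = -13.6057 × 2² / n² eV.

First transition (12 → 8):
ΔE₁ = |E_8 - E_12|
ΔE₁ = |-0.8503562500 - (-0.3779361111)| = 0.4724201 eV

Second transition (8 → 1):
ΔE₂ = |E_1 - E_8|
ΔE₂ = |-54.4228000000 - (-0.8503562500)| = 53.5724438 eV

Total energy released:
E_total = ΔE₁ + ΔE₂ = 0.4724201 + 53.5724438 = 54.0449 eV

Note: This equals the direct transition 12 → 1: 54.0449 eV ✓
Energy is conserved regardless of the path taken.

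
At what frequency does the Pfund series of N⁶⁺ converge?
6.448e+15 Hz

The series limit corresponds to the transition from n = ∞ to n = 5.
This is the highest energy (shortest wavelength) transition in the Pfund series.

E_∞ = 0 eV
E_5 = -13.6057 × 7² / 5² = -26.66717 eV

Energy at series limit:
ΔE = E_∞ - E_5 = 0 - (-26.66717) = 26.66717 eV
E = 26.66717 eV × (1.602177 × 10⁻¹⁹ J/eV) = 4.27255e-18 J
f = E/h = 4.27255e-18 J / (6.62607 × 10⁻³⁴ J·s) = 6.448e+15 Hz

This energy equals the ionization energy from the n = 5 state of N⁶⁺.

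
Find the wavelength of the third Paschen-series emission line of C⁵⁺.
30.375504 nm

The lines of a series are numbered from the longest wavelength (smallest ΔE) outward; the third line is the transition from n = n_f + 3 to n_f.
The Paschen series has all transitions ending at n_f = 3.

For C⁵⁺ (Z = 6), the third line (γ-line) is the jump from n = 6 to n = 3:
E_6 = -13.6057 × 6² / 6² = -13.60570000 eV
E_3 = -13.6057 × 6² / 3² = -54.42280000 eV
ΔE = E_6 - E_3 = 40.81710000 eV

λ = hc/E = 1239.84 eV·nm / 40.81710000 eV
λ = 30.375504 nm

This is the γ-line of the Paschen series in C⁵⁺.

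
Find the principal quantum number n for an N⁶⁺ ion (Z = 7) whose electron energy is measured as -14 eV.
n = 7

The exact energy levels follow E_n = -13.6057 Z² / n² eV with Z = 7.

The measured value (-14 eV) is reported to only 2 significant figures, so we must test candidate n values and see which one matches to that precision.

Candidate energies:
  n = 5:  E = -13.6057 × 7² / 5² = -26.66717 eV
  n = 6:  E = -13.6057 × 7² / 6² = -18.51887 eV
  n = 7:  E = -13.6057 × 7² / 7² = -13.60570 eV  ← matches
  n = 8:  E = -13.6057 × 7² / 8² = -10.41686 eV
  n = 9:  E = -13.6057 × 7² / 9² = -8.23061 eV

Checking against the measurement of -14 eV (2 sig figs), only n = 7 agrees:
E_7 = -13.60570 eV, which rounds to -14 eV ✓

Therefore n = 7.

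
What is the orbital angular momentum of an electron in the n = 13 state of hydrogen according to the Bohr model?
1.3709e-33 J·s (or 13ℏ)

In the Bohr model, angular momentum is quantized:
L = nℏ

where ℏ = h/(2π) = 1.054572e-34 J·s

For n = 13:
L = 13 × 1.054572e-34 J·s
L = 1.3709e-33 J·s

This can also be written as L = 13ℏ.
The angular momentum is an integer multiple of the reduced Planck constant.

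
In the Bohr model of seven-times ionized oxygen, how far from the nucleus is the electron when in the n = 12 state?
0.95252 nm (or 9.52519 Å)

The Bohr radius formula is:
r_n = n² a₀ / Z

where a₀ = 0.05291772 nm is the Bohr radius.

For O⁷⁺ (Z = 8) at n = 12:
r_12 = 12² × 0.05291772 nm / 8
r_12 = 144 × 0.05291772 nm / 8
r_12 = 7.620152 nm / 8
r_12 = 0.95252 nm

The electron orbits at approximately 0.95252 nm from the nucleus.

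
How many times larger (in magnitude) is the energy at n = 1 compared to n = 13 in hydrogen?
169.0000

Using E_n = -13.6057 Z² / n² eV with Z = 1:

E_1 = -13.6057 / 1² = -13.6057 / 1 = -13.6057000000 eV
E_13 = -13.6057 / 13² = -13.6057 / 169 = -0.0805071006 eV

The ratio is:
E_1/E_13 = (-13.6057000000) / (-0.0805071006)
E_1/E_13 = (-13.6057/1) / (-13.6057/169)
E_1/E_13 = 169/1
E_1/E_13 = 169.0000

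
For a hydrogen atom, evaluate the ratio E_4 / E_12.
9.00000

Using E_n = -13.6057 Z² / n² eV with Z = 1:

E_4 = -13.6057 / 4² = -13.6057 / 16 = -0.85035625000 eV
E_12 = -13.6057 / 12² = -13.6057 / 144 = -0.09448402778 eV

The ratio is:
E_4/E_12 = (-0.85035625000) / (-0.09448402778)
E_4/E_12 = (-13.6057/16) / (-13.6057/144)
E_4/E_12 = 144/16
E_4/E_12 = 9.00000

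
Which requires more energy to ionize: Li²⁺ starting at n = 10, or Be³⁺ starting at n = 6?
Be³⁺ at n = 6 (E = -6.05 eV)

Using E_n = -13.6057 Z² / n² eV:

Li²⁺ (Z = 3) at n = 10:
E = -13.6057 × 3² / 10² = -13.6057 × 9 / 100 = -1.22451 eV

Be³⁺ (Z = 4) at n = 6:
E = -13.6057 × 4² / 6² = -13.6057 × 16 / 36 = -6.04698 eV

Since -6.04698 eV < -1.22451 eV,
Be³⁺ at n = 6 is more tightly bound (requires more energy to ionize).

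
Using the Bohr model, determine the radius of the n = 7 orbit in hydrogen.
2.5930 nm (or 25.9297 Å)

The Bohr radius formula is:
r_n = n² a₀ / Z

where a₀ = 0.0529177 nm is the Bohr radius.

For H (Z = 1) at n = 7:
r_7 = 7² × 0.0529177 nm / 1
r_7 = 49 × 0.0529177 nm / 1
r_7 = 2.59297 nm / 1
r_7 = 2.5930 nm

The electron orbits at approximately 2.5930 nm from the nucleus.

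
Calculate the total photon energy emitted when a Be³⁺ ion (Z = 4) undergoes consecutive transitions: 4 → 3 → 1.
204.0855 eV

The energy levels of Be³⁺ are E_n = -13.6057 × 4² / n² eV.

First transition (4 → 3):
ΔE₁ = |E_3 - E_4|
ΔE₁ = |-24.1879111111 - (-13.6057000000)| = 10.5822111 eV

Second transition (3 → 1):
ΔE₂ = |E_1 - E_3|
ΔE₂ = |-217.6912000000 - (-24.1879111111)| = 193.5032889 eV

Total energy released:
E_total = ΔE₁ + ΔE₂ = 10.5822111 + 193.5032889 = 204.0855 eV

Note: This equals the direct transition 4 → 1: 204.0855 eV ✓
Energy is conserved regardless of the path taken.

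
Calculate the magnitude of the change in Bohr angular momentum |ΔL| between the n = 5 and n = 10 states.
5.273e-34 J·s (or 5ℏ)

In the Bohr model, L_n = nℏ where ℏ = 1.05457e-34 J·s.

L_10 = 10ℏ = 1.05457e-33 J·s
L_5 = 5ℏ = 5.27285e-34 J·s

ΔL = L_10 - L_5 = (10 - 5)ℏ = 5ℏ
ΔL = 5 × 1.05457e-34 J·s = 5.273e-34 J·s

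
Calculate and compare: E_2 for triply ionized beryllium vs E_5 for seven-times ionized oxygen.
Be³⁺ at n = 2 (E = -54.423 eV)

Using E_n = -13.6057 Z² / n² eV:

Be³⁺ (Z = 4) at n = 2:
E = -13.6057 × 4² / 2² = -13.6057 × 16 / 4 = -54.422800 eV

O⁷⁺ (Z = 8) at n = 5:
E = -13.6057 × 8² / 5² = -13.6057 × 64 / 25 = -34.830592 eV

Since -54.422800 eV < -34.830592 eV,
Be³⁺ at n = 2 is more tightly bound (requires more energy to ionize).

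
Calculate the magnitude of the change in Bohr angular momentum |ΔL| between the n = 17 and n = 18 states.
1.0546e-34 J·s (or 1ℏ)

In the Bohr model, L_n = nℏ where ℏ = 1.054572e-34 J·s.

L_18 = 18ℏ = 1.898230e-33 J·s
L_17 = 17ℏ = 1.792772e-33 J·s

ΔL = L_18 - L_17 = (18 - 17)ℏ = 1ℏ
ΔL = 1 × 1.054572e-34 J·s = 1.0546e-34 J·s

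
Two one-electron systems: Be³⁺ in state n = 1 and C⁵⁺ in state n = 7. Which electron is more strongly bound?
Be³⁺ at n = 1 (E = -217.69120 eV)

Using E_n = -13.6057 Z² / n² eV:

Be³⁺ (Z = 4) at n = 1:
E = -13.6057 × 4² / 1² = -13.6057 × 16 / 1 = -217.69120000 eV

C⁵⁺ (Z = 6) at n = 7:
E = -13.6057 × 6² / 7² = -13.6057 × 36 / 49 = -9.99602449 eV

Since -217.69120000 eV < -9.99602449 eV,
Be³⁺ at n = 1 is more tightly bound (requires more energy to ionize).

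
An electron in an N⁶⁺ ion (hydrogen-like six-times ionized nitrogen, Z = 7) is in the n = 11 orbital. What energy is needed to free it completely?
5.509746 eV

The ionization energy is the energy needed to remove the electron completely (n → ∞).

For a hydrogen-like ion with Z = 7, E_n = -13.6057 Z² / n² eV.

At n = 11: E_11 = -13.6057 × 7² / 11² = -5.509746281 eV
At n = ∞: E_∞ = 0 eV

Ionization energy = E_∞ - E_11 = 0 - (-5.509746281) = 5.509746281 eV
Ionization energy ≈ 5.509746 eV

This is also called the binding energy of the electron in state n = 11.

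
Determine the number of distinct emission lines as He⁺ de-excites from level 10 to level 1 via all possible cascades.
45

The electron can occupy levels n = 1, 2, ..., 10 during de-excitation — that is m = 10 - 1 + 1 = 10 distinct levels.

The number of distinct spectral lines equals the number of ways to choose 2 of these m levels (each pair gives one possible emission transition):

Number of lines = m(m-1)/2 = 10×9/2 = 45

These correspond to all possible transitions between the 10 levels:
10 → 9, 10 → 8, 10 → 7, 10 → 6, 10 → 5, 10 → 4, 10 → 3, 10 → 2...

Each transition produces a photon with a unique energy (and thus wavelength). This count does not depend on Z.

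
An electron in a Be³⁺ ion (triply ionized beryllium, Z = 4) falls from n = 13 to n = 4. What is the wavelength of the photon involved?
100.6561 nm

First, find the transition energy using E_n = -13.6057 Z² / n² eV:
E_13 = -13.6057 × 4² / 13² = -1.2881136 eV
E_4 = -13.6057 × 4² / 4² = -13.6057000 eV

Photon energy: |ΔE| = |E_4 - E_13| = 12.3175864 eV

Convert to wavelength using E = hc/λ with hc = 1239.84 eV·nm:
λ = hc/E = 1239.84 eV·nm / 12.3175864 eV
λ = 100.6561 nm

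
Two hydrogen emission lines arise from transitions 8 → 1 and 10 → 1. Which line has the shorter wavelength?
10 → 1

Calculate the energy for each transition:

Transition 8 → 1:
ΔE₁ = |E_1 - E_8| = |-13.6057/1² - (-13.6057/8²)|
ΔE₁ = |-13.60570000 - (-0.21258906)| = 13.39311 eV

Transition 10 → 1:
ΔE₂ = |E_1 - E_10| = |-13.6057/1² - (-13.6057/10²)|
ΔE₂ = |-13.60570000 - (-0.13605700)| = 13.46964 eV

Since 13.46964 eV > 13.39311 eV, the transition 10 → 1 emits the more energetic photon.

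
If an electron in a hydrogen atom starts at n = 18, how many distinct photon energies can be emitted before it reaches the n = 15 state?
6

The electron can occupy levels n = 15, 16, ..., 18 during de-excitation — that is m = 18 - 15 + 1 = 4 distinct levels.

The number of distinct spectral lines equals the number of ways to choose 2 of these m levels (each pair gives one possible emission transition):

Number of lines = m(m-1)/2 = 4×3/2 = 6

These correspond to all possible transitions between the 4 levels:
18 → 17, 18 → 16, 18 → 15, 17 → 16, 17 → 15, 16 → 15

Each transition produces a photon with a unique energy (and thus wavelength). This count does not depend on Z.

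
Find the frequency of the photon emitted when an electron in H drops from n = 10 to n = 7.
3.42e+13 Hz

First, find the transition energy:
E_10 = -13.6057 / 10² = -0.136057 eV
E_7 = -13.6057 / 7² = -0.277667 eV
|ΔE| = |E_7 - E_10| = 0.141610 eV

Convert to Joules: E = 0.141610 eV × (1.602177 × 10⁻¹⁹ J/eV) = 2.2688e-20 J

Using E = hf:
f = E/h = 2.2688e-20 J / (6.62607 × 10⁻³⁴ J·s)
f = 3.42e+13 Hz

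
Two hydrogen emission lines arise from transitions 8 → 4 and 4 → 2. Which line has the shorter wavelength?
4 → 2

Calculate the energy for each transition:

Transition 8 → 4:
ΔE₁ = |E_4 - E_8| = |-13.6057/4² - (-13.6057/8²)|
ΔE₁ = |-0.85035625 - (-0.21258906)| = 0.63777 eV

Transition 4 → 2:
ΔE₂ = |E_2 - E_4| = |-13.6057/2² - (-13.6057/4²)|
ΔE₂ = |-3.40142500 - (-0.85035625)| = 2.55107 eV

Since 2.55107 eV > 0.63777 eV, the transition 4 → 2 emits the more energetic photon.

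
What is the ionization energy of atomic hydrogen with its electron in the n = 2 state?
3.4014 eV

The ionization energy is the energy needed to remove the electron completely (n → ∞).

For hydrogen, E_n = -13.6057 eV / n².

At n = 2: E_2 = -13.6057 / 2² = -3.4014250 eV
At n = ∞: E_∞ = 0 eV

Ionization energy = E_∞ - E_2 = 0 - (-3.4014250) = 3.4014250 eV
Ionization energy ≈ 3.4014 eV

This is also called the binding energy of the electron in state n = 2.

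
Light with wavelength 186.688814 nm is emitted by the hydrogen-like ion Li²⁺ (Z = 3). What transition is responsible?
n = 11 → n = 4

First, find the photon energy from the wavelength (hc = 1239.84 eV·nm):
E = hc/λ = 1239.84 eV·nm / 186.688814 nm = 6.6412120 eV

The energy levels of Li²⁺ satisfy E_n = -13.6057 × 3² / n² eV, so an emission n_i → n_f releases
ΔE = 13.6057 × 3² × (1/n_f² − 1/n_i²) eV.

Setting ΔE equal to the photon energy:
1/n_f² − 1/n_i² = 6.6412120 / (13.6057 × 3²) = 0.054235537

Since 1/n_i² must be positive, we need 1/n_f² > 0.054235537, i.e. n_f ≤ 4. For each allowed n_f, solve n_i = (1/n_f² − 0.054235537)^(−1/2) and check whether it is a whole number:
  n_f = 1: 1/n_i² = 1.000000000 − 0.054235537 = 0.945764463 → n_i = 1.028  (not an integer) ✗
  n_f = 2: 1/n_i² = 0.250000000 − 0.054235537 = 0.195764463 → n_i = 2.260  (not an integer) ✗
  n_f = 3: 1/n_i² = 0.111111111 − 0.054235537 = 0.056875574 → n_i = 4.193  (not an integer) ✗
  n_f = 4: 1/n_i² = 0.062500000 − 0.054235537 = 0.008264463 → n_i = 11.000  → integer, n_i = 11 ✓

Only n_f = 4 gives an integer upper level, n_i = 11.

The transition is from n = 11 to n = 4 (emission).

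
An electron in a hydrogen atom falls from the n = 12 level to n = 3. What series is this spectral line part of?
Paschen series

The spectral series in hydrogen are named based on the final (lower) energy level:
- Lyman series: n_final = 1 (ultraviolet)
- Balmer series: n_final = 2 (visible/near-UV)
- Paschen series: n_final = 3 (infrared)
- Brackett series: n_final = 4 (infrared)
- Pfund series: n_final = 5 (far infrared)

Since this transition ends at n = 3, it belongs to the Paschen series.

For reference, this 12 → 3 line has photon energy
ΔE = 13.6057 eV × (1/3² - 1/12²) = 1.417260417 eV,
corresponding to wavelength λ = hc/ΔE = 1239.84 eV·nm / 1.417260417 eV = 874.81453 nm in the infrared region.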